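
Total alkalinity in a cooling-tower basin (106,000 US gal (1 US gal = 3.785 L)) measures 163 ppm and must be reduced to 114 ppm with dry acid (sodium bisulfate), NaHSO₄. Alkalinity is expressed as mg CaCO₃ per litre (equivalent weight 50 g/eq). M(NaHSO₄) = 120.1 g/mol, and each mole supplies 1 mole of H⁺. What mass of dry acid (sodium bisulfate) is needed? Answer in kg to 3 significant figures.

47.2 kg

Volume: 106,000 US gal × 3.785 L/gal = 401,210 L.
Alkalinity to neutralize: (163 − 114) = 49 mg/L as CaCO₃ × 401,210 L = 19,660 g as CaCO₃.
Equivalents of H⁺ required: 19,660 ÷ 50 g/eq = 393.2 eq = 393.2 mol NaHSO₄.
Mass of NaHSO₄: 393.2 × 120.1 = 47,220 g.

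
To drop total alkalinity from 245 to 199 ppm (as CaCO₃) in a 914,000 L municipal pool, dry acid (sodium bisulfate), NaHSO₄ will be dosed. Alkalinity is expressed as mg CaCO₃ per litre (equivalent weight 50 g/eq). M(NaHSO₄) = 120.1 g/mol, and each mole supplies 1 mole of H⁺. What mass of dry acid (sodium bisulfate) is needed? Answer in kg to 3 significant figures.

101 kg

Alkalinity to neutralize: (245 − 199) = 46 mg/L as CaCO₃ × 914,000 L = 42,040 g as CaCO₃.
Equivalents of H⁺ required: 42,040 ÷ 50 g/eq = 840.9 eq = 840.9 mol NaHSO₄.
Mass of NaHSO₄: 840.9 × 120.1 = 101,000 g.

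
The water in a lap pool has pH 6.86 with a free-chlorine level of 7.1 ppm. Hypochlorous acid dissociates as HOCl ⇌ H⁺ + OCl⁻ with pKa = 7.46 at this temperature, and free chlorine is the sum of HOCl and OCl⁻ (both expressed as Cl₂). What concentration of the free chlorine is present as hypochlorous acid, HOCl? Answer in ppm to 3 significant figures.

[OCl⁻]/[HOCl] = 10^(pH − pKa) = 10^(6.86 − 7.46) = 10^-0.60 = 0.2512.
Fraction as HOCl = 1 / (1 + 0.2512) = 0.7992.
HOCl = 0.7992 × 7.1 ppm = 5.675 ppm.

5.67 ppm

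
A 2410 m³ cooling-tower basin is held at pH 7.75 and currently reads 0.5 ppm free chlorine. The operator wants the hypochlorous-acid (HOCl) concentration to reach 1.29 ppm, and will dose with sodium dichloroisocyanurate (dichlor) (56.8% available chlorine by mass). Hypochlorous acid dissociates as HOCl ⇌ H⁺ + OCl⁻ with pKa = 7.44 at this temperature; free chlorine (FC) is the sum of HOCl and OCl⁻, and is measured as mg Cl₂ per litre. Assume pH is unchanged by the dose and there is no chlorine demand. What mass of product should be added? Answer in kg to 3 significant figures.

14.5 kg

Volume: 2410 m³ = 2,410,000 L.
[OCl⁻]/[HOCl] = 10^(pH − pKa) = 10^(7.75 − 7.44) = 2.042; fraction as HOCl = 1/(1 + 2.042) = 0.3288.
Free chlorine required for 1.29 ppm HOCl: 1.29 / 0.3288 = 3.924 ppm.
FC to add: 3.924 − 0.5 = 3.424 mg/L as Cl₂.
Cl₂ equivalent: 3.424 mg/L × 2,410,000 L = 8251 g.
Product at 56.8% available Cl: 8251 / 0.568 = 14,530 g.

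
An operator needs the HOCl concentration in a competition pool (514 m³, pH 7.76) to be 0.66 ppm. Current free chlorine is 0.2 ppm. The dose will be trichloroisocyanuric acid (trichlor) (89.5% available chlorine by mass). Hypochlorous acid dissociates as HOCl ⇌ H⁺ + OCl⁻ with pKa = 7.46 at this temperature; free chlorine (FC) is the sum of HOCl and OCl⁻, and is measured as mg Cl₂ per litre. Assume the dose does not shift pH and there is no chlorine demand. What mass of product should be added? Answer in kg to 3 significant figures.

1.02 kg

Volume: 514 m³ = 514,000 L.
[OCl⁻]/[HOCl] = 10^(pH − pKa) = 10^(7.76 − 7.46) = 1.995; fraction as HOCl = 1/(1 + 1.995) = 0.3339.
Free chlorine required for 0.66 ppm HOCl: 0.66 / 0.3339 = 1.977 ppm.
FC to add: 1.977 − 0.2 = 1.777 mg/L as Cl₂.
Cl₂ equivalent: 1.777 mg/L × 514,000 L = 913.3 g.
Product at 89.5% available Cl: 913.3 / 0.895 = 1020 g.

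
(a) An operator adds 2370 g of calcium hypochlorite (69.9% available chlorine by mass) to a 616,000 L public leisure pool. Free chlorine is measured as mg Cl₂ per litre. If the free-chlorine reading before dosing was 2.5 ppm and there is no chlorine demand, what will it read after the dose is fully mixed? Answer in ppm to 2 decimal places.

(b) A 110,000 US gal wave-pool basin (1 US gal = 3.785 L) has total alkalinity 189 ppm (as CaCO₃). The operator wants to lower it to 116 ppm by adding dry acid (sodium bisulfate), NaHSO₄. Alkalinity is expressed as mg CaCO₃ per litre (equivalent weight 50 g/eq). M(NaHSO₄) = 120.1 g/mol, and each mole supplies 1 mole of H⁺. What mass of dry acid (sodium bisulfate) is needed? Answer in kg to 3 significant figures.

(a) Available chlorine delivered: 2370 g × 0.699 = 1657 g as Cl₂.
(a) Concentration rise: 1657 g / 616,000 L = 2.689 mg/L = 2.69 ppm.
(a) Final FC: 2.5 + 2.69 = 5.19 ppm.

(b) Volume: 110,000 US gal × 3.785 L/gal = 416,350 L.
(b) Alkalinity to neutralize: (189 − 116) = 73 mg/L as CaCO₃ × 416,350 L = 30,390 g as CaCO₃.
(b) Equivalents of H⁺ required: 30,390 ÷ 50 g/eq = 607.9 eq = 607.9 mol NaHSO₄.
(b) Mass of NaHSO₄: 607.9 × 120.1 = 73,010 g.

(a) 5.19 ppm; (b) 73.0 kg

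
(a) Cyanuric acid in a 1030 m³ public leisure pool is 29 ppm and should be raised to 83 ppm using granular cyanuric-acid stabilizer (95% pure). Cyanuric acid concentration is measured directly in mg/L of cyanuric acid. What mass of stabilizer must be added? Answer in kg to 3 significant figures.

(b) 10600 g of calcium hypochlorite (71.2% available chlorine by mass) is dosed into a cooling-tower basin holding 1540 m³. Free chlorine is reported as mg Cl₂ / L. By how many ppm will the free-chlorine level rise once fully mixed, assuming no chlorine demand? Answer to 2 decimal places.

(a) 58.5 kg; (b) 4.90 ppm

(a) Volume: 1030 m³ = 1,030,000 L.
(a) CYA to add: (83 − 29) = 54 mg/L × 1,030,000 L = 55,620 g cyanuric acid.
(a) At 95% purity: 55,620 / 0.95 = 58,550 g product.

(b) Volume: 1540 m³ = 1,540,000 L.
(b) Available chlorine delivered: 10,600 g × 0.712 = 7547 g as Cl₂.
(b) Concentration rise: 7547 g / 1,540,000 L = 4.901 mg/L = 4.90 ppm.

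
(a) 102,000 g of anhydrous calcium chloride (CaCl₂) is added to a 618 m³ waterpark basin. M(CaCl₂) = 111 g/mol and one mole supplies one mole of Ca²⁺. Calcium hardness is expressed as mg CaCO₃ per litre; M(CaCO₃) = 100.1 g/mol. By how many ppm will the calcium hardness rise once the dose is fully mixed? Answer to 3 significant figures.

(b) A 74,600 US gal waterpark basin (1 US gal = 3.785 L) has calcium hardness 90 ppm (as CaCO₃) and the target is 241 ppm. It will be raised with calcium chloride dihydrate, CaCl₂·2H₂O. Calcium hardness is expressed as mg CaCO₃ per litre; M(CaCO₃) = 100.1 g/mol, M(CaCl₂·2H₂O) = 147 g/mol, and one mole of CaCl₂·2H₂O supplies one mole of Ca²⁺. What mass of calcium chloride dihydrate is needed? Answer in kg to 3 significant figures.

(a) Volume: 618 m³ = 618,000 L.
(a) Moles of Ca²⁺: 102,000 g ÷ 111 g/mol = 918.9 mol.
(a) As CaCO₃: 918.9 mol × 100.1 g/mol = 91,980 g.
(a) Rise: 91,980 g / 618,000 L × 1000 = 148.8 mg/L.

(b) Volume: 74,600 US gal × 3.785 L/gal = 282,361 L.
(b) Hardness to add: (241 − 90) = 151 mg/L as CaCO₃ × 282,361 L = 42,640 g as CaCO₃.
(b) Moles of Ca²⁺ (1 mol Ca²⁺ ≡ 1 mol CaCO₃): 42,640 / 100.1 g/mol = 425.9 mol.
(b) Mass of CaCl₂·2H₂O: 425.9 × 147 = 62,610 g.

(a) 149 ppm; (b) 62.6 kg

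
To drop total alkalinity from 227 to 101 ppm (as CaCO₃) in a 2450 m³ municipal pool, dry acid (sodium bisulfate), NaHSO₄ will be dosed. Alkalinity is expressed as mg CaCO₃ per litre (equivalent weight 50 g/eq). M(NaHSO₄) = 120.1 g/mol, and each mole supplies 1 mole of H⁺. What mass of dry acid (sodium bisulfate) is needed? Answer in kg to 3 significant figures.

741 kg

Volume: 2450 m³ = 2,450,000 L.
Alkalinity to neutralize: (227 − 101) = 126 mg/L as CaCO₃ × 2,450,000 L = 308,700 g as CaCO₃.
Equivalents of H⁺ required: 308,700 ÷ 50 g/eq = 6174 eq = 6174 mol NaHSO₄.
Mass of NaHSO₄: 6174 × 120.1 = 741,500 g.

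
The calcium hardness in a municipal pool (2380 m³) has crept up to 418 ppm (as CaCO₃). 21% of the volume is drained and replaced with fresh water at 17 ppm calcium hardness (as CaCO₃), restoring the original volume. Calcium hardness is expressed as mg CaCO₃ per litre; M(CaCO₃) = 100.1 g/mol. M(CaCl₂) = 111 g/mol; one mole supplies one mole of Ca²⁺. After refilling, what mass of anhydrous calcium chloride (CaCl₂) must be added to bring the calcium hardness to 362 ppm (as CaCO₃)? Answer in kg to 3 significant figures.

74.5 kg

Volume: 2380 m³ = 2,380,000 L.
After draining 21% and refilling: 418 × 0.79 + 17 × 0.21 = 333.79 ppm.
Deficit to target: 362 − 333.79 = 28.21 mg/L.
As CaCO₃: 28.21 mg/L × 2,380,000 L = 67,140 g; ÷ 100.1 = 670.7 mol Ca²⁺.
Mass: 670.7 × 111 = 74,450 g.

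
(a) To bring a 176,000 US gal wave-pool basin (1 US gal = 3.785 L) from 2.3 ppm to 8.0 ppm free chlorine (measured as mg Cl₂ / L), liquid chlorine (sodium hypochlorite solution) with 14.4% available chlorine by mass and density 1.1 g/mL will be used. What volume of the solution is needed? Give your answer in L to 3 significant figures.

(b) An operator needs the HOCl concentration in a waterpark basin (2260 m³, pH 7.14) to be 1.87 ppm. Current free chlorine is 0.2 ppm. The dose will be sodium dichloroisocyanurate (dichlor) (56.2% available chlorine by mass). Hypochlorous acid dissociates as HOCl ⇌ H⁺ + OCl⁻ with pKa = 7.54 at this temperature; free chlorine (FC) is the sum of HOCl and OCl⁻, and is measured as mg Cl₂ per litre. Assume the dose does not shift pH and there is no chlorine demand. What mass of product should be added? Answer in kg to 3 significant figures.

(a) Volume: 176,000 US gal × 3.785 L/gal = 666,160 L.
(a) Chlorine deficit: 8.0 − 2.3 = 5.7 ppm = 5.7 mg/L as Cl₂.
(a) Cl₂ equivalent needed: 5.7 mg/L × 666,160 L = 3,797,000 mg = 3797 g.
(a) Product at 14.4% available chlorine: 3797 / 0.144 = 26,370 g.
(a) Volume at density 1.1 g/mL: 26,370 g ÷ 1.1 g/mL = 23,970 mL.

(b) Volume: 2260 m³ = 2,260,000 L.
(b) [OCl⁻]/[HOCl] = 10^(pH − pKa) = 10^(7.14 − 7.54) = 0.3981; fraction as HOCl = 1/(1 + 0.3981) = 0.7153.
(b) Free chlorine required for 1.87 ppm HOCl: 1.87 / 0.7153 = 2.614 ppm.
(b) FC to add: 2.614 − 0.2 = 2.414 mg/L as Cl₂.
(b) Cl₂ equivalent: 2.414 mg/L × 2,260,000 L = 5457 g.
(b) Product at 56.2% available Cl: 5457 / 0.562 = 9709 g.

(a) 24.0 L; (b) 9.71 kg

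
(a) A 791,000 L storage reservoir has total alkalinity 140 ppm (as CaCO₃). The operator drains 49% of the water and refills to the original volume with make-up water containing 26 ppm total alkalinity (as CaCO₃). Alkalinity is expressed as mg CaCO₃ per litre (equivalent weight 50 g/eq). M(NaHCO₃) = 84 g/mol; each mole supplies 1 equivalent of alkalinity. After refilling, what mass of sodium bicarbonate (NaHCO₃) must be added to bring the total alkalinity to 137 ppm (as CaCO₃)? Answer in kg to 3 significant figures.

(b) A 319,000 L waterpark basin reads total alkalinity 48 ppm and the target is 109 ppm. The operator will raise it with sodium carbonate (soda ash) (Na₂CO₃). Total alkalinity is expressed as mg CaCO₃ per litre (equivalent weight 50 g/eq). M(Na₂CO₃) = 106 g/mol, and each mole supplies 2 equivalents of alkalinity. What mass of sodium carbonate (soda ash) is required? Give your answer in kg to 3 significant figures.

(a) 70.2 kg; (b) 20.6 kg

(a) After draining 49% and refilling: 140 × 0.51 + 26 × 0.49 = 84.14 ppm.
(a) Deficit to target: 137 − 84.14 = 52.86 mg/L.
(a) As CaCO₃: 52.86 mg/L × 791,000 L = 41,810 g; ÷ 50 g/eq ÷ 1 = 836.2 mol NaHCO₃.
(a) Mass: 836.2 × 84 = 70,240 g.

(b) Alkalinity to add: (109 − 48) = 61 mg/L as CaCO₃ × 319,000 L = 19,460 g as CaCO₃.
(b) Equivalents: 19,460 g ÷ 50 g/eq = 389.2 eq.
(b) Each mole of Na₂CO₃ supplies 2 eq, so 389.2 / 2 = 194.6 mol.
(b) Mass: 194.6 mol × 106 g/mol = 20,630 g.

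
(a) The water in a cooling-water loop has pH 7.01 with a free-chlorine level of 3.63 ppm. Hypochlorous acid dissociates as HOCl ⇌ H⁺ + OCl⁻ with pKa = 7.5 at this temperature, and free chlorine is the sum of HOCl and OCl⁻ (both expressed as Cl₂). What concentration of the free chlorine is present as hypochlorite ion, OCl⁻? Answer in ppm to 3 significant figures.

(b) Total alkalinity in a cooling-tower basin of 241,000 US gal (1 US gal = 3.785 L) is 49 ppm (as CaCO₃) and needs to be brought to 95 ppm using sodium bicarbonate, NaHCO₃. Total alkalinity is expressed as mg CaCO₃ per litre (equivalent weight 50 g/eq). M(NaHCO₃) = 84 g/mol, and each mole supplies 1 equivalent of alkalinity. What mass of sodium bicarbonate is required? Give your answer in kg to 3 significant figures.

(a) 0.887 ppm; (b) 70.5 kg

(a) [OCl⁻]/[HOCl] = 10^(pH − pKa) = 10^(7.01 − 7.5) = 10^-0.49 = 0.3236.
(a) Fraction as HOCl = 1 / (1 + 0.3236) = 0.7555.
(a) OCl⁻ = (1 − 0.7555) × 3.63 ppm = 0.8875 ppm.

(b) Volume: 241,000 US gal × 3.785 L/gal = 912,185 L.
(b) Alkalinity to add: (95 − 49) = 46 mg/L as CaCO₃ × 912,185 L = 41,960 g as CaCO₃.
(b) Equivalents: 41,960 g ÷ 50 g/eq = 839.2 eq.
(b) NaHCO₃ supplies 1 eq per mole → 839.2 mol.
(b) Mass: 839.2 mol × 84 g/mol = 70,490 g.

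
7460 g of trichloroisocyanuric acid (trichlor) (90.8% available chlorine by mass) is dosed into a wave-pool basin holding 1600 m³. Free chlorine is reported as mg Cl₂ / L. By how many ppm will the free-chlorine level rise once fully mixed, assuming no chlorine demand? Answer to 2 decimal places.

4.23 ppm

Volume: 1600 m³ = 1,600,000 L.
Available chlorine delivered: 7460 g × 0.908 = 6774 g as Cl₂.
Concentration rise: 6774 g / 1,600,000 L = 4.234 mg/L = 4.23 ppm.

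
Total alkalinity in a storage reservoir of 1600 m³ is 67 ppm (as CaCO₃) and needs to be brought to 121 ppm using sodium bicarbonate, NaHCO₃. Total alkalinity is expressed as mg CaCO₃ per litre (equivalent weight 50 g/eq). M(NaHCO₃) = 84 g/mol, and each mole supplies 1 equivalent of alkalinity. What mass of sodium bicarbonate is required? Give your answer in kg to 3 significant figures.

145 kg

Volume: 1600 m³ = 1,600,000 L.
Alkalinity to add: (121 − 67) = 54 mg/L as CaCO₃ × 1,600,000 L = 86,400 g as CaCO₃.
Equivalents: 86,400 g ÷ 50 g/eq = 1728 eq.
NaHCO₃ supplies 1 eq per mole → 1728 mol.
Mass: 1728 mol × 84 g/mol = 145,200 g.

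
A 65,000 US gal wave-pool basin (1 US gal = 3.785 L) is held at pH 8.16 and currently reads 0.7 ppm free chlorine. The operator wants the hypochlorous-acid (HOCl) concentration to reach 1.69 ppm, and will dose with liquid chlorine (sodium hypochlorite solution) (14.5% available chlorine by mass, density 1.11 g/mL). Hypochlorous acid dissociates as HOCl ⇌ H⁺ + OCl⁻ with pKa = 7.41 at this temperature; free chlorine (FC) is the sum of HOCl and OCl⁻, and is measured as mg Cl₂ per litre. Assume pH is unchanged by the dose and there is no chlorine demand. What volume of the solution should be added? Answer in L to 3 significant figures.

Volume: 65,000 US gal × 3.785 L/gal = 246,025 L.
[OCl⁻]/[HOCl] = 10^(pH − pKa) = 10^(8.16 − 7.41) = 5.623; fraction as HOCl = 1/(1 + 5.623) = 0.151.
Free chlorine required for 1.69 ppm HOCl: 1.69 / 0.151 = 11.19 ppm.
FC to add: 11.19 − 0.7 = 10.49 mg/L as Cl₂.
Cl₂ equivalent: 10.49 mg/L × 246,025 L = 2582 g.
Product at 14.5% available Cl: 2582 / 0.145 = 17,800 g.
Volume: 17,800 g ÷ 1.11 g/mL = 16,040 mL.

16.0 L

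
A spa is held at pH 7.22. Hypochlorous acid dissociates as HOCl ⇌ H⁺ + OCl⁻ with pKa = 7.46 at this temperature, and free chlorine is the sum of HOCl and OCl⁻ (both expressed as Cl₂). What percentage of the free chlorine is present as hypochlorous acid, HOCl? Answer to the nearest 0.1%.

[OCl⁻]/[HOCl] = 10^(pH − pKa) = 10^(7.22 − 7.46) = 10^-0.24 = 0.5754.
Fraction as HOCl = 1 / (1 + 0.5754) = 0.6347.

63.5%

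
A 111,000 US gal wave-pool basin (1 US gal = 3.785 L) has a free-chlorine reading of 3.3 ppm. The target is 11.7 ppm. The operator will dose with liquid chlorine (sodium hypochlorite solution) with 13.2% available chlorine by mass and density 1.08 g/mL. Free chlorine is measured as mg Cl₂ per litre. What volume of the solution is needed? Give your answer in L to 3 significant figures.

Volume: 111,000 US gal × 3.785 L/gal = 420,135 L.
Chlorine deficit: 11.7 − 3.3 = 8.4 ppm = 8.4 mg/L as Cl₂.
Cl₂ equivalent needed: 8.4 mg/L × 420,135 L = 3,529,000 mg = 3529 g.
Product at 13.2% available chlorine: 3529 / 0.132 = 26,740 g.
Volume at density 1.08 g/mL: 26,740 g ÷ 1.08 g/mL = 24,760 mL.

24.8 L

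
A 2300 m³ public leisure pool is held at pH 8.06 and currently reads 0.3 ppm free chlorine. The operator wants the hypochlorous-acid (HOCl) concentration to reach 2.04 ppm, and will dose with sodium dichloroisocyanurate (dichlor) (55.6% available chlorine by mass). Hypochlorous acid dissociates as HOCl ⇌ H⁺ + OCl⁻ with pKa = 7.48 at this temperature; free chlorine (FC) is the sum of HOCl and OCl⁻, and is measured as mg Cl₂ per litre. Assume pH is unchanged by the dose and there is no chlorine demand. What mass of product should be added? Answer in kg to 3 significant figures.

Volume: 2300 m³ = 2,300,000 L.
[OCl⁻]/[HOCl] = 10^(pH − pKa) = 10^(8.06 − 7.48) = 3.802; fraction as HOCl = 1/(1 + 3.802) = 0.2083.
Free chlorine required for 2.04 ppm HOCl: 2.04 / 0.2083 = 9.796 ppm.
FC to add: 9.796 − 0.3 = 9.496 mg/L as Cl₂.
Cl₂ equivalent: 9.496 mg/L × 2,300,000 L = 21,840 g.
Product at 55.6% available Cl: 21,840 / 0.556 = 39,280 g.

39.3 kg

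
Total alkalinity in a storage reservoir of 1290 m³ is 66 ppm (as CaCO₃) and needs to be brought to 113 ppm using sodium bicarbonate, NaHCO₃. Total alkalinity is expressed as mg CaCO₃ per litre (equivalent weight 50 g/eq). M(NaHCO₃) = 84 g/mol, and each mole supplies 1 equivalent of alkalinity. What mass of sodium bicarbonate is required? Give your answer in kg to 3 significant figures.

Volume: 1290 m³ = 1,290,000 L.
Alkalinity to add: (113 − 66) = 47 mg/L as CaCO₃ × 1,290,000 L = 60,630 g as CaCO₃.
Equivalents: 60,630 g ÷ 50 g/eq = 1213 eq.
NaHCO₃ supplies 1 eq per mole → 1213 mol.
Mass: 1213 mol × 84 g/mol = 101,900 g.

102 kg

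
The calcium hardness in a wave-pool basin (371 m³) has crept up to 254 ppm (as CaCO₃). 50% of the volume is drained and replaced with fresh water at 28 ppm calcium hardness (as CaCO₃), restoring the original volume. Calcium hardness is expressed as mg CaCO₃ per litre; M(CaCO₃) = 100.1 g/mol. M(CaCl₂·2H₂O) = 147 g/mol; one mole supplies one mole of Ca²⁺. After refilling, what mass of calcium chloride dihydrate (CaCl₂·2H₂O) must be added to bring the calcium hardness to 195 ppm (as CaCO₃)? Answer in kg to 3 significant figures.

29.4 kg

Volume: 371 m³ = 371,000 L.
After draining 50% and refilling: 254 × 0.50 + 28 × 0.50 = 141 ppm.
Deficit to target: 195 − 141 = 54 mg/L.
As CaCO₃: 54 mg/L × 371,000 L = 20,030 g; ÷ 100.1 = 200.1 mol Ca²⁺.
Mass: 200.1 × 147 = 29,420 g.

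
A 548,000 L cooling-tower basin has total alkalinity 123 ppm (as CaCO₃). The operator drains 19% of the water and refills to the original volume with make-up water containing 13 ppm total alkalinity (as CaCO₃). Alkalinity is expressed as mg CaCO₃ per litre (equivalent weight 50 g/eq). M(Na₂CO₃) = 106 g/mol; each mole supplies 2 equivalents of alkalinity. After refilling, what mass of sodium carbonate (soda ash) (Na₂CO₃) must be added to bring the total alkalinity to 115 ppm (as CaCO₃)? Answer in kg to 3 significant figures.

7.49 kg

After draining 19% and refilling: 123 × 0.81 + 13 × 0.19 = 102.1 ppm.
Deficit to target: 115 − 102.1 = 12.9 mg/L.
As CaCO₃: 12.9 mg/L × 548,000 L = 7069 g; ÷ 50 g/eq ÷ 2 = 70.69 mol Na₂CO₃.
Mass: 70.69 × 106 = 7493 g.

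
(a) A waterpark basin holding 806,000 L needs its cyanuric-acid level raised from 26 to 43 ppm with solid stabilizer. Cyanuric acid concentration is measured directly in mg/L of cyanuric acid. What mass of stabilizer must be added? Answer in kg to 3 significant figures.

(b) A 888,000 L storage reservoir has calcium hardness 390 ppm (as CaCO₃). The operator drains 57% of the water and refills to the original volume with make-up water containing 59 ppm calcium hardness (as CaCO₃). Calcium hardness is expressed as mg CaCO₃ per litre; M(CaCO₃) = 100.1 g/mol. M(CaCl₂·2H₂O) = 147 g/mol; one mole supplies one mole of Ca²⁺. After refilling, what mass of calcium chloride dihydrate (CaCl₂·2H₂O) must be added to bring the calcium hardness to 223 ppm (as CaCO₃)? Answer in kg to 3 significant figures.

(a) CYA to add: (43 − 26) = 17 mg/L × 806,000 L = 13,700 g cyanuric acid.

(b) After draining 57% and refilling: 390 × 0.43 + 59 × 0.57 = 201.33 ppm.
(b) Deficit to target: 223 − 201.33 = 21.67 mg/L.
(b) As CaCO₃: 21.67 mg/L × 888,000 L = 19,240 g; ÷ 100.1 = 192.2 mol Ca²⁺.
(b) Mass: 192.2 × 147 = 28,260 g.

(a) 13.7 kg; (b) 28.3 kg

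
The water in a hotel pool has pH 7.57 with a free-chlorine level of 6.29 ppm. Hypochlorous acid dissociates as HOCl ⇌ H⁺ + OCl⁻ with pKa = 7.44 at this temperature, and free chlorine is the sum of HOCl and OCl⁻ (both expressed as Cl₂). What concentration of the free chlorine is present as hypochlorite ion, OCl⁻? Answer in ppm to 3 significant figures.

[OCl⁻]/[HOCl] = 10^(pH − pKa) = 10^(7.57 − 7.44) = 10^0.13 = 1.349.
Fraction as HOCl = 1 / (1 + 1.349) = 0.4257.
OCl⁻ = (1 − 0.4257) × 6.29 ppm = 3.612 ppm.

3.61 ppm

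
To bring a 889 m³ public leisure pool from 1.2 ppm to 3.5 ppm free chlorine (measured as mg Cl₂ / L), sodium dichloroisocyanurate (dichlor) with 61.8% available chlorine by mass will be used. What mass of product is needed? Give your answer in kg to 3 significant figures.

3.31 kg

Volume: 889 m³ = 889,000 L.
Chlorine deficit: 3.5 − 1.2 = 2.3 ppm = 2.3 mg/L as Cl₂.
Cl₂ equivalent needed: 2.3 mg/L × 889,000 L = 2,045,000 mg = 2045 g.
Product at 61.8% available chlorine: 2045 / 0.618 = 3309 g.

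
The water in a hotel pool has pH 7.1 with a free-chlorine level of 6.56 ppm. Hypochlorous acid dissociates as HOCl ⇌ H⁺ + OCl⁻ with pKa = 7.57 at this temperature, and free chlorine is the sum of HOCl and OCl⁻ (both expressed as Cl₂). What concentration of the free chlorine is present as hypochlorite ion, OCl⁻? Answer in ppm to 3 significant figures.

1.66 ppm

[OCl⁻]/[HOCl] = 10^(pH − pKa) = 10^(7.1 − 7.57) = 10^-0.47 = 0.3388.
Fraction as HOCl = 1 / (1 + 0.3388) = 0.7469.
OCl⁻ = (1 − 0.7469) × 6.56 ppm = 1.66 ppm.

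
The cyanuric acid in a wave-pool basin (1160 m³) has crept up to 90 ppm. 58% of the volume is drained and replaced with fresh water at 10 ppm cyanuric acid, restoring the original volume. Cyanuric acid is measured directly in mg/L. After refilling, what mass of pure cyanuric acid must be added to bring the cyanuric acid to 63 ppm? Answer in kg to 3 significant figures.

22.5 kg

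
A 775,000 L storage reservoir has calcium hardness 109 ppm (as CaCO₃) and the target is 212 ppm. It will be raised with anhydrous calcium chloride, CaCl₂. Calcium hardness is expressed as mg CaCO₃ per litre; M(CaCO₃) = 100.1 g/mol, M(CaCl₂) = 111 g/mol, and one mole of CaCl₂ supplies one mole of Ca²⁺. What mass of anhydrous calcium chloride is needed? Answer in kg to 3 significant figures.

Hardness to add: (212 − 109) = 103 mg/L as CaCO₃ × 775,000 L = 79,820 g as CaCO₃.
Moles of Ca²⁺ (1 mol Ca²⁺ ≡ 1 mol CaCO₃): 79,820 / 100.1 g/mol = 797.5 mol.
Mass of CaCl₂: 797.5 × 111 = 88,520 g.

88.5 kg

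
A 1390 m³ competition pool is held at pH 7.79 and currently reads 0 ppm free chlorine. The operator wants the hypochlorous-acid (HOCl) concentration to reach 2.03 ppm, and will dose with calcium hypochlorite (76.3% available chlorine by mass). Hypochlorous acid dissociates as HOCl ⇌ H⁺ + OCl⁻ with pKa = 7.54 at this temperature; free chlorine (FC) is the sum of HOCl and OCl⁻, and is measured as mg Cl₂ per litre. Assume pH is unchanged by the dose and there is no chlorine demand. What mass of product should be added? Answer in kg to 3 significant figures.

10.3 kg

Volume: 1390 m³ = 1,390,000 L.
[OCl⁻]/[HOCl] = 10^(pH − pKa) = 10^(7.79 − 7.54) = 1.778; fraction as HOCl = 1/(1 + 1.778) = 0.3599.
Free chlorine required for 2.03 ppm HOCl: 2.03 / 0.3599 = 5.64 ppm.
FC to add: 5.64 − 0 = 5.64 mg/L as Cl₂.
Cl₂ equivalent: 5.64 mg/L × 1,390,000 L = 7839 g.
Product at 76.3% available Cl: 7839 / 0.763 = 10,270 g.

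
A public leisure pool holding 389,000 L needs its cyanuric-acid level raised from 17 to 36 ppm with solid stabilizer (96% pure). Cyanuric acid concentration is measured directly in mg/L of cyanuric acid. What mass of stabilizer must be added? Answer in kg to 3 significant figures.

7.70 kg

CYA to add: (36 − 17) = 19 mg/L × 389,000 L = 7391 g cyanuric acid.
At 96% purity: 7391 / 0.96 = 7699 g product.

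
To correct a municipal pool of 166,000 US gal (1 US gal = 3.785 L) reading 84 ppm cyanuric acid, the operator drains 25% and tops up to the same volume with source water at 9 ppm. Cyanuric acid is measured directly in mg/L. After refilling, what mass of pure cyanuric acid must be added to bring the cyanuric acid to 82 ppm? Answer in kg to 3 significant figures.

Volume: 166,000 US gal × 3.785 L/gal = 628,310 L.
After draining 25% and refilling: 84 × 0.75 + 9 × 0.25 = 65.25 ppm.
Deficit to target: 82 − 65.25 = 16.75 mg/L.
Mass: 16.75 mg/L × 628,310 L = 10,520 g cyanuric acid.

10.5 kg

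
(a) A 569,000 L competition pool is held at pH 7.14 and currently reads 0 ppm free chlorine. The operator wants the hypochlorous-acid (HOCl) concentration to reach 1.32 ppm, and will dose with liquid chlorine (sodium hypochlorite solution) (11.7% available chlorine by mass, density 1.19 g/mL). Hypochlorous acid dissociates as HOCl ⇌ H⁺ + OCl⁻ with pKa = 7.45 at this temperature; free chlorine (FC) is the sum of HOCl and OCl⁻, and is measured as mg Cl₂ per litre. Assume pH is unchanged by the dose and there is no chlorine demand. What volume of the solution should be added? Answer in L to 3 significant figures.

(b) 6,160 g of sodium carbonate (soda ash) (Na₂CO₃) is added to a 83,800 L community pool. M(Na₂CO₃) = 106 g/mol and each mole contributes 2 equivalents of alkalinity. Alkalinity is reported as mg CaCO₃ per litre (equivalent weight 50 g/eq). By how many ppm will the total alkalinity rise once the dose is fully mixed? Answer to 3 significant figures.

(a) [OCl⁻]/[HOCl] = 10^(pH − pKa) = 10^(7.14 − 7.45) = 0.4898; fraction as HOCl = 1/(1 + 0.4898) = 0.6712.
(a) Free chlorine required for 1.32 ppm HOCl: 1.32 / 0.6712 = 1.967 ppm.
(a) FC to add: 1.967 − 0 = 1.967 mg/L as Cl₂.
(a) Cl₂ equivalent: 1.967 mg/L × 569,000 L = 1119 g.
(a) Product at 11.7% available Cl: 1119 / 0.117 = 9564 g.
(a) Volume: 9564 g ÷ 1.19 g/mL = 8037 mL.

(b) Moles of Na₂CO₃: 6,160 g ÷ 106 g/mol = 58.11 mol → 116.2 eq of alkalinity.
(b) As CaCO₃: 116.2 eq × 50 g/eq = 5811 g.
(b) Rise: 5811 g / 83,800 L × 1000 = 69.35 mg/L.

(a) 8.04 L; (b) 69.3 ppm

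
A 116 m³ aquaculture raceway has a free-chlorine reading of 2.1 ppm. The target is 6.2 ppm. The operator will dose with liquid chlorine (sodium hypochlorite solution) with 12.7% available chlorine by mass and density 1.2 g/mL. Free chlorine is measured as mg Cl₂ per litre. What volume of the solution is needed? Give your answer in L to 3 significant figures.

Volume: 116 m³ = 116,000 L.
Chlorine deficit: 6.2 − 2.1 = 4.1 ppm = 4.1 mg/L as Cl₂.
Cl₂ equivalent needed: 4.1 mg/L × 116,000 L = 475,600 mg = 475.6 g.
Product at 12.7% available chlorine: 475.6 / 0.127 = 3745 g.
Volume at density 1.2 g/mL: 3745 g ÷ 1.2 g/mL = 3121 mL.

3.12 L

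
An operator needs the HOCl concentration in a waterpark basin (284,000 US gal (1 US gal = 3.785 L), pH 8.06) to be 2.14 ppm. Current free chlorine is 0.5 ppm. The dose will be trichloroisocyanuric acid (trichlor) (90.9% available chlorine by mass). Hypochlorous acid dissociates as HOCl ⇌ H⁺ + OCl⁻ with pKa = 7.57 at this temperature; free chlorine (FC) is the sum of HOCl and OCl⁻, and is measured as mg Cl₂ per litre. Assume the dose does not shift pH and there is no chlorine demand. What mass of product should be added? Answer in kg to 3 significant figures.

9.76 kg

Volume: 284,000 US gal × 3.785 L/gal = 1,074,940 L.
[OCl⁻]/[HOCl] = 10^(pH − pKa) = 10^(8.06 − 7.57) = 3.09; fraction as HOCl = 1/(1 + 3.09) = 0.2445.
Free chlorine required for 2.14 ppm HOCl: 2.14 / 0.2445 = 8.753 ppm.
FC to add: 8.753 − 0.5 = 8.253 mg/L as Cl₂.
Cl₂ equivalent: 8.253 mg/L × 1,074,940 L = 8872 g.
Product at 90.9% available Cl: 8872 / 0.909 = 9760 g.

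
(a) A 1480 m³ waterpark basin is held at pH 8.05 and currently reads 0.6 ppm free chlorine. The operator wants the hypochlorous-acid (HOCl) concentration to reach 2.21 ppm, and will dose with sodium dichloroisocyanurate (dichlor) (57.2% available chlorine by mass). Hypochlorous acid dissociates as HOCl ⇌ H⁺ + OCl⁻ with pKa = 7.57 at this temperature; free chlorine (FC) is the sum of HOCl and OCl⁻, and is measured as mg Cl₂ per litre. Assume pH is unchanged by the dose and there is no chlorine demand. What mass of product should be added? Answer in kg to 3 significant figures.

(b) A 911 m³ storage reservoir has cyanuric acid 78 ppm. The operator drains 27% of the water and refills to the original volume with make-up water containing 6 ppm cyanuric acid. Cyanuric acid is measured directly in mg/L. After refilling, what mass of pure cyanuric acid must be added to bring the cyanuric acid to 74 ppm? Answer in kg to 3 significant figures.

(a) 21.4 kg; (b) 14.1 kg

(a) Volume: 1480 m³ = 1,480,000 L.
(a) [OCl⁻]/[HOCl] = 10^(pH − pKa) = 10^(8.05 − 7.57) = 3.02; fraction as HOCl = 1/(1 + 3.02) = 0.2488.
(a) Free chlorine required for 2.21 ppm HOCl: 2.21 / 0.2488 = 8.884 ppm.
(a) FC to add: 8.884 − 0.6 = 8.284 mg/L as Cl₂.
(a) Cl₂ equivalent: 8.284 mg/L × 1,480,000 L = 12,260 g.
(a) Product at 57.2% available Cl: 12,260 / 0.572 = 21,430 g.

(b) Volume: 911 m³ = 911,000 L.
(b) After draining 27% and refilling: 78 × 0.73 + 6 × 0.27 = 58.56 ppm.
(b) Deficit to target: 74 − 58.56 = 15.44 mg/L.
(b) Mass: 15.44 mg/L × 911,000 L = 14,070 g cyanuric acid.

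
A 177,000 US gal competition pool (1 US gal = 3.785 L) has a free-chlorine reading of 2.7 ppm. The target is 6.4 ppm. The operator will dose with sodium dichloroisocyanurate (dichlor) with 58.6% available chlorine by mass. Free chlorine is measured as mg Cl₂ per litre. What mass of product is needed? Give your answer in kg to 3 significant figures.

Volume: 177,000 US gal × 3.785 L/gal = 669,945 L.
Chlorine deficit: 6.4 − 2.7 = 3.7 ppm = 3.7 mg/L as Cl₂.
Cl₂ equivalent needed: 3.7 mg/L × 669,945 L = 2,479,000 mg = 2479 g.
Product at 58.6% available chlorine: 2479 / 0.586 = 4230 g.

4.23 kg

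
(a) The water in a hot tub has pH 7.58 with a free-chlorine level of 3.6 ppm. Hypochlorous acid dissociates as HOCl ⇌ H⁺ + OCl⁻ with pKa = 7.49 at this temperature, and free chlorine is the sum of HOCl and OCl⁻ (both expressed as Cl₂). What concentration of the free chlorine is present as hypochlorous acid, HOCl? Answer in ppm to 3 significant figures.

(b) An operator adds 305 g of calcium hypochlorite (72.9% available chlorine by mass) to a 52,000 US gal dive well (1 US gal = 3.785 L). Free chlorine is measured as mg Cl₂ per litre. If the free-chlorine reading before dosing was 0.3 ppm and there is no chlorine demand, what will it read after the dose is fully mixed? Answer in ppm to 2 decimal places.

(a) 1.61 ppm; (b) 1.43 ppm

(a) [OCl⁻]/[HOCl] = 10^(pH − pKa) = 10^(7.58 − 7.49) = 10^0.09 = 1.23.
(a) Fraction as HOCl = 1 / (1 + 1.23) = 0.4484.
(a) HOCl = 0.4484 × 3.6 ppm = 1.614 ppm.

(b) Volume: 52,000 US gal × 3.785 L/gal = 196,820 L.
(b) Available chlorine delivered: 305 g × 0.729 = 222.3 g as Cl₂.
(b) Concentration rise: 222.3 g / 196,820 L = 1.13 mg/L = 1.13 ppm.
(b) Final FC: 0.3 + 1.13 = 1.43 ppm.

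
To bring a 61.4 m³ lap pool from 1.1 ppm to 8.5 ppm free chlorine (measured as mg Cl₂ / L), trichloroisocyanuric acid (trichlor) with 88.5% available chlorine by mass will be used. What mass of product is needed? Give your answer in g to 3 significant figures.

Volume: 61.4 m³ = 61,400 L.
Chlorine deficit: 8.5 − 1.1 = 7.4 ppm = 7.4 mg/L as Cl₂.
Cl₂ equivalent needed: 7.4 mg/L × 61,400 L = 454,400 mg = 454.4 g.
Product at 88.5% available chlorine: 454.4 / 0.885 = 513.4 g.

513 g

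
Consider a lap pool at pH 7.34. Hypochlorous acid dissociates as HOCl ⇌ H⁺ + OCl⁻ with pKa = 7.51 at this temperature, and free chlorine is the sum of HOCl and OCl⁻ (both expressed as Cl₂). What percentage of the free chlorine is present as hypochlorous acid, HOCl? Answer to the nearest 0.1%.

[OCl⁻]/[HOCl] = 10^(pH − pKa) = 10^(7.34 − 7.51) = 10^-0.17 = 0.6761.
Fraction as HOCl = 1 / (1 + 0.6761) = 0.5966.

59.7%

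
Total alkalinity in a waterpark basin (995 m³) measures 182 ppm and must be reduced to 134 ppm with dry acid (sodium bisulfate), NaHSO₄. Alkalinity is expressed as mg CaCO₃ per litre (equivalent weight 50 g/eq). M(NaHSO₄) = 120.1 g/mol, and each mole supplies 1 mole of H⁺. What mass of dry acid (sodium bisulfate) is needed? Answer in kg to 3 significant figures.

Volume: 995 m³ = 995,000 L.
Alkalinity to neutralize: (182 − 134) = 48 mg/L as CaCO₃ × 995,000 L = 47,760 g as CaCO₃.
Equivalents of H⁺ required: 47,760 ÷ 50 g/eq = 955.2 eq = 955.2 mol NaHSO₄.
Mass of NaHSO₄: 955.2 × 120.1 = 114,700 g.

115 kg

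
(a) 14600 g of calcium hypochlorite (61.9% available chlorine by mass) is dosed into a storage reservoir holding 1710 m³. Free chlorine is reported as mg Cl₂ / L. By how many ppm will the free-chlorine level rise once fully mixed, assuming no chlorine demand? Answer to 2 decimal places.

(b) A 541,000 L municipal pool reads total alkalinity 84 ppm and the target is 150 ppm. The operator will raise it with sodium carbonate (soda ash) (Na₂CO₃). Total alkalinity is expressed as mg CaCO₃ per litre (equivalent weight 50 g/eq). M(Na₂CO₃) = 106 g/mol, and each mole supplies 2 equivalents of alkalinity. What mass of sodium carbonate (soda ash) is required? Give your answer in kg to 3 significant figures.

(a) 5.29 ppm; (b) 37.8 kg

(a) Volume: 1710 m³ = 1,710,000 L.
(a) Available chlorine delivered: 14,600 g × 0.619 = 9037 g as Cl₂.
(a) Concentration rise: 9037 g / 1,710,000 L = 5.285 mg/L = 5.29 ppm.

(b) Alkalinity to add: (150 − 84) = 66 mg/L as CaCO₃ × 541,000 L = 35,710 g as CaCO₃.
(b) Equivalents: 35,710 g ÷ 50 g/eq = 714.1 eq.
(b) Each mole of Na₂CO₃ supplies 2 eq, so 714.1 / 2 = 357.1 mol.
(b) Mass: 357.1 mol × 106 g/mol = 37,850 g.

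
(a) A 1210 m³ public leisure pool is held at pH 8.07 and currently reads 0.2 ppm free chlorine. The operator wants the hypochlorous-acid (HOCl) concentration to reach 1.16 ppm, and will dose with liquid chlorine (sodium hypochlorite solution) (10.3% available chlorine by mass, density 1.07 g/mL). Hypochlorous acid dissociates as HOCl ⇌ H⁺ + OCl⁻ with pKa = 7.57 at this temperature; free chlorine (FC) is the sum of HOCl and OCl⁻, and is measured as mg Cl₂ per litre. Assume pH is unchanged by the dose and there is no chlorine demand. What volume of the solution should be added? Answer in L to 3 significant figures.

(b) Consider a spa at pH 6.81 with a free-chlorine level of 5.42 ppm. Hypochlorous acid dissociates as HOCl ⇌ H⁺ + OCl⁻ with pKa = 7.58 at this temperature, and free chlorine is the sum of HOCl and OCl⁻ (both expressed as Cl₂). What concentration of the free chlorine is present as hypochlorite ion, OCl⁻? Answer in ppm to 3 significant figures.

(a) 50.8 L; (b) 0.787 ppm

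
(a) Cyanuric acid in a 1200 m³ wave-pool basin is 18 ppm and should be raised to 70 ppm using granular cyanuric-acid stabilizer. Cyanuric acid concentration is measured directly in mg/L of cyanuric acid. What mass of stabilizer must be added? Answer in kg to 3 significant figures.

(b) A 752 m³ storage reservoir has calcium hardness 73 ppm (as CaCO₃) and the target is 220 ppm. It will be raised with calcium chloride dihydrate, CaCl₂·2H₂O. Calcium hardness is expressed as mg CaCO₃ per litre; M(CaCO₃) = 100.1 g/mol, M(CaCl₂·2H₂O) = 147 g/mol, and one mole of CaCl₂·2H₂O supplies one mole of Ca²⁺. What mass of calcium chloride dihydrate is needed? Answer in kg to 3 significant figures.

(a) 62.4 kg; (b) 162 kg

(a) Volume: 1200 m³ = 1,200,000 L.
(a) CYA to add: (70 − 18) = 52 mg/L × 1,200,000 L = 62,400 g cyanuric acid.

(b) Volume: 752 m³ = 752,000 L.
(b) Hardness to add: (220 − 73) = 147 mg/L as CaCO₃ × 752,000 L = 110,500 g as CaCO₃.
(b) Moles of Ca²⁺ (1 mol Ca²⁺ ≡ 1 mol CaCO₃): 110,500 / 100.1 g/mol = 1104 mol.
(b) Mass of CaCl₂·2H₂O: 1104 × 147 = 162,300 g.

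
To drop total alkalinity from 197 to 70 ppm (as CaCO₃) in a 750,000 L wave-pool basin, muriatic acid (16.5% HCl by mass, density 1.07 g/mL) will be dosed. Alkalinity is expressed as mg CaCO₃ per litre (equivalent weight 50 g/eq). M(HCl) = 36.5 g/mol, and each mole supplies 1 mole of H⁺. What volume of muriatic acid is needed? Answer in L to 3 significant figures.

Alkalinity to neutralize: (197 − 70) = 127 mg/L as CaCO₃ × 750,000 L = 95,250 g as CaCO₃.
Equivalents of H⁺ required: 95,250 ÷ 50 g/eq = 1905 eq = 1905 mol HCl.
Mass of HCl: 1905 × 36.5 = 69,530 g.
Mass of 16.5% solution: 69,530 / 0.165 = 421,400 g.
Volume: 421,400 g ÷ 1.07 g/mL = 393,800 mL.

394 L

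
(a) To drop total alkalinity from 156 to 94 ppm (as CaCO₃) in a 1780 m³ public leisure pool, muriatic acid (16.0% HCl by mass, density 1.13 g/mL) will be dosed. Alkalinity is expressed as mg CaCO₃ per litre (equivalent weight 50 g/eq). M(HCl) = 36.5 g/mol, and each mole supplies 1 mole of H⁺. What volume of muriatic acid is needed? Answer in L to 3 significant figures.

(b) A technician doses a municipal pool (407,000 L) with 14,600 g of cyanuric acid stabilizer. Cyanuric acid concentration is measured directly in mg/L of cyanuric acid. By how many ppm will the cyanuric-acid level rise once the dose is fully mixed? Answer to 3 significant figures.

(a) 446 L; (b) 35.9 ppm

(a) Volume: 1780 m³ = 1,780,000 L.
(a) Alkalinity to neutralize: (156 − 94) = 62 mg/L as CaCO₃ × 1,780,000 L = 110,400 g as CaCO₃.
(a) Equivalents of H⁺ required: 110,400 ÷ 50 g/eq = 2207 eq = 2207 mol HCl.
(a) Mass of HCl: 2207 × 36.5 = 80,560 g.
(a) Mass of 16.0% solution: 80,560 / 0.16 = 503,500 g.
(a) Volume: 503,500 g ÷ 1.13 g/mL = 445,600 mL.

(b) Rise: 14,600 g / 407,000 L × 1000 = 35.87 mg/L.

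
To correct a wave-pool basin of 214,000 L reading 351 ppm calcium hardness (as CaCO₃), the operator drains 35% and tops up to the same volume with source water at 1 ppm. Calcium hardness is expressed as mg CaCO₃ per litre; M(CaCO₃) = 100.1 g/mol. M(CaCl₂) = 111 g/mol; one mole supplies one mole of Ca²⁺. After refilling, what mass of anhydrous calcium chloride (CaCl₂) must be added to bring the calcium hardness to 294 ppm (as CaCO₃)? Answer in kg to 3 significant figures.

After draining 35% and refilling: 351 × 0.65 + 1 × 0.35 = 228.5 ppm.
Deficit to target: 294 − 228.5 = 65.5 mg/L.
As CaCO₃: 65.5 mg/L × 214,000 L = 14,020 g; ÷ 100.1 = 140 mol Ca²⁺.
Mass: 140 × 111 = 15,540 g.

15.5 kg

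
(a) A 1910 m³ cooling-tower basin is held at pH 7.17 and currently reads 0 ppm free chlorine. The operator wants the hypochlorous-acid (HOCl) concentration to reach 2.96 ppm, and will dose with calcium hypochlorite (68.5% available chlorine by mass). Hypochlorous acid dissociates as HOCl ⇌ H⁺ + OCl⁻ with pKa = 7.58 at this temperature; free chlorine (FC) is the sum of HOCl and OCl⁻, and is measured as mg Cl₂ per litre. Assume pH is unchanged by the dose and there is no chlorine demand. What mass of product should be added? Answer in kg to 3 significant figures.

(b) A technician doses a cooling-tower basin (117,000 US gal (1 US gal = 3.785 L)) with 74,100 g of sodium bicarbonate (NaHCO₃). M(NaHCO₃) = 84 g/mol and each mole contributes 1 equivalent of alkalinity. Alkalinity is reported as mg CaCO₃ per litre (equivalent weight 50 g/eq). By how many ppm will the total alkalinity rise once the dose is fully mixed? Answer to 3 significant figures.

(a) Volume: 1910 m³ = 1,910,000 L.
(a) [OCl⁻]/[HOCl] = 10^(pH − pKa) = 10^(7.17 − 7.58) = 0.389; fraction as HOCl = 1/(1 + 0.389) = 0.7199.
(a) Free chlorine required for 2.96 ppm HOCl: 2.96 / 0.7199 = 4.112 ppm.
(a) FC to add: 4.112 − 0 = 4.112 mg/L as Cl₂.
(a) Cl₂ equivalent: 4.112 mg/L × 1,910,000 L = 7853 g.
(a) Product at 68.5% available Cl: 7853 / 0.685 = 11,460 g.

(b) Volume: 117,000 US gal × 3.785 L/gal = 442,845 L.
(b) Moles of NaHCO₃: 74,100 g ÷ 84 g/mol = 882.1 mol → 882.1 eq of alkalinity.
(b) As CaCO₃: 882.1 eq × 50 g/eq = 44,110 g.
(b) Rise: 44,110 g / 442,845 L × 1000 = 99.6 mg/L.

(a) 11.5 kg; (b) 99.6 ppm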